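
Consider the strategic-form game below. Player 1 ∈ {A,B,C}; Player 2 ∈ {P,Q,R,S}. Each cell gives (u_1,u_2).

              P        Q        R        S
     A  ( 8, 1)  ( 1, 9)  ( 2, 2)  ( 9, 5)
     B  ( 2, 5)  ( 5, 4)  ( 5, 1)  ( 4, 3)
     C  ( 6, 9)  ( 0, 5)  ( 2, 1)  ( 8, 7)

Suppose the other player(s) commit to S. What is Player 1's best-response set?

argmax u_1 = {A}

u_1(A vs S) = 9
u_1(B vs S) = 4
u_1(C vs S) = 8
max payoff 9 at {A}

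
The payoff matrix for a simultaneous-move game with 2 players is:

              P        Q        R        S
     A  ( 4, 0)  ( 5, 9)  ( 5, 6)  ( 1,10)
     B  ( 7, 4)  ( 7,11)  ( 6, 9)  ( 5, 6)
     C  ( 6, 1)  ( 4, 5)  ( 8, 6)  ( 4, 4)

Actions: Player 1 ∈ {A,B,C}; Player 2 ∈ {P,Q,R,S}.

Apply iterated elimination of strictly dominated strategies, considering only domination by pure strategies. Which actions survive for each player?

P1 drop A (B beats it: P:7>4 Q:7>5 R:6>5 S:5>1)
P2 drop P (Q beats it: B:11>4 C:5>1)
P2 drop S (Q beats it: B:11>6 C:5>4)
P1→{B,C} P2→{Q,R}

Remaining: P1:{B,C} P2:{Q,R}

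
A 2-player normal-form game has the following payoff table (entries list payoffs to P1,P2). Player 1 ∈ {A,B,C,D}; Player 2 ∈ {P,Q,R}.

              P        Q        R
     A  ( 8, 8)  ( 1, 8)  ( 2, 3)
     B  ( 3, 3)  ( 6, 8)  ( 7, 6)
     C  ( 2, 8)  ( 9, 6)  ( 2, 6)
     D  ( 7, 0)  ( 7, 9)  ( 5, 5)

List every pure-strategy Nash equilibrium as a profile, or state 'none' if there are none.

(A,P): NE
(A,Q): not NE [P1→C gives 9>1]
(A,R): not NE [P1→B gives 7>2; P2→Q gives 8>3]
(B,P): not NE [P1→A gives 8>3; P2→Q gives 8>3]
(B,Q): not NE [P1→C gives 9>6]
(B,R): not NE [P2→Q gives 8>6]
(C,P): not NE [P1→A gives 8>2]
(C,Q): not NE [P2→P gives 8>6]
(C,R): not NE [P1→B gives 7>2; P2→P gives 8>6]
(D,P): not NE [P1→A gives 8>7; P2→Q gives 9>0]
(D,Q): not NE [P1→C gives 9>7]
(D,R): not NE [P1→B gives 7>5; P2→Q gives 9>5]

NE set: (A,P)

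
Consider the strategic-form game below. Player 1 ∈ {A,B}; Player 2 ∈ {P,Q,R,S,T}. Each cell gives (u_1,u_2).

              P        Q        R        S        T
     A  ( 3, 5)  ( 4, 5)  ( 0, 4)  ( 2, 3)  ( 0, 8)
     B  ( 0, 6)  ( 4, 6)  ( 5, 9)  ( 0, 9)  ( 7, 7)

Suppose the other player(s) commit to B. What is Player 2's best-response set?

u_2(P vs B) = 6
u_2(Q vs B) = 6
u_2(R vs B) = 9
u_2(S vs B) = 9
u_2(T vs B) = 7
max payoff 9 at {R,S}

BR_2 = {R,S}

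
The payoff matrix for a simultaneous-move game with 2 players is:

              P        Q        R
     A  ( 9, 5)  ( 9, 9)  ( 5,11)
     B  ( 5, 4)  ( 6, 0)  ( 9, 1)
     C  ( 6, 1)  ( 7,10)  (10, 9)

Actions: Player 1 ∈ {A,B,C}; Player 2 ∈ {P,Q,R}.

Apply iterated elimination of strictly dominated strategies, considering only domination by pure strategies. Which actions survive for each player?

Survivors P1:{A,C} P2:{Q,R}

P1 drop B (C beats it: P:6>5 Q:7>6 R:10>9)
P2 drop P (Q beats it: A:9>5 C:10>1)
P1→{A,C} P2→{Q,R}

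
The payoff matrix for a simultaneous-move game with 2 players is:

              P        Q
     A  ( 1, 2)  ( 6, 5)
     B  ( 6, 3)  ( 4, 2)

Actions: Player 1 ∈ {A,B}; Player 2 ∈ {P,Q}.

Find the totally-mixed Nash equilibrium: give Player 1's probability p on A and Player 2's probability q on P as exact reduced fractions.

P1 mixes 1/4 on A; P2 mixes 2/7 on P

P1 indiff ⇒ q·1+(1-q)·6 = q·6+(1-q)·4 ⇒ q(-5) = (1-q)(-2) ⇒ q = 2/7
P2 indiff ⇒ p·2+(1-p)·3 = p·5+(1-p)·2 ⇒ p(-3) = (1-p)(-1) ⇒ p = 1/4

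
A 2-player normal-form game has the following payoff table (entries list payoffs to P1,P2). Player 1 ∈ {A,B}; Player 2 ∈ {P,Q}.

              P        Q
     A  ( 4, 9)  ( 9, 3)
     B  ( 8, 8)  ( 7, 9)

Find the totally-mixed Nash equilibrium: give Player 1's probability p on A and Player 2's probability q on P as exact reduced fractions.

P1 indiff ⇒ q·4+(1-q)·9 = q·8+(1-q)·7 ⇒ q(-4) = (1-q)(-2) ⇒ q = 1/3
P2 indiff ⇒ p·9+(1-p)·8 = p·3+(1-p)·9 ⇒ p(6) = (1-p)(1) ⇒ p = 1/7

P1 mixes 1/7 on A; P2 mixes 1/3 on P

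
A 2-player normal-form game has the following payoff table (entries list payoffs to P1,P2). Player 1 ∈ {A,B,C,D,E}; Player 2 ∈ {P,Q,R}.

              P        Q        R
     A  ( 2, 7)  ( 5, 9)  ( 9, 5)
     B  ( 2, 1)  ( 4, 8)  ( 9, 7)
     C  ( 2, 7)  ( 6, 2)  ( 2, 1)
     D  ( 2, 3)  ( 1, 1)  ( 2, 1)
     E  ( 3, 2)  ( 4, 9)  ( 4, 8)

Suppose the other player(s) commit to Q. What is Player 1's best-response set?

u_1(A vs Q) = 5
u_1(B vs Q) = 4
u_1(C vs Q) = 6
u_1(D vs Q) = 1
u_1(E vs Q) = 4
max payoff 6 at {C}

argmax u_1 = {C}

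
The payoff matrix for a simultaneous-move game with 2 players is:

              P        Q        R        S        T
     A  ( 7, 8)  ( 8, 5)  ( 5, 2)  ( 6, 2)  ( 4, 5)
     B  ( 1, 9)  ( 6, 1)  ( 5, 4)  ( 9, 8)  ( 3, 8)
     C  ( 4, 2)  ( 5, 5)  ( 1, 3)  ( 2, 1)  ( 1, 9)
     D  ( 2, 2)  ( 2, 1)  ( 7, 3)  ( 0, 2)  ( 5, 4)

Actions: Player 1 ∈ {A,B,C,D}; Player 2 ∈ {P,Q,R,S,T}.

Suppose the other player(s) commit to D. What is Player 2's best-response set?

u_2(P vs D) = 2
u_2(Q vs D) = 1
u_2(R vs D) = 3
u_2(S vs D) = 2
u_2(T vs D) = 4
max payoff 4 at {T}

BR_2 = {T}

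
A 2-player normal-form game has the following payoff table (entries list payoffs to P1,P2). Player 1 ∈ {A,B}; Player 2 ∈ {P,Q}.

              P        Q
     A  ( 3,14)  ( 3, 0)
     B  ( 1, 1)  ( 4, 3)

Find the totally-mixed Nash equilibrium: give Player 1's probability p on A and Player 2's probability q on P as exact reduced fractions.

(p,q) = (1/8, 1/3)

P1 indiff ⇒ q·3+(1-q)·3 = q·1+(1-q)·4 ⇒ q(2) = (1-q)(1) ⇒ q = 1/3
P2 indiff ⇒ p·14+(1-p)·1 = p·0+(1-p)·3 ⇒ p(14) = (1-p)(2) ⇒ p = 1/8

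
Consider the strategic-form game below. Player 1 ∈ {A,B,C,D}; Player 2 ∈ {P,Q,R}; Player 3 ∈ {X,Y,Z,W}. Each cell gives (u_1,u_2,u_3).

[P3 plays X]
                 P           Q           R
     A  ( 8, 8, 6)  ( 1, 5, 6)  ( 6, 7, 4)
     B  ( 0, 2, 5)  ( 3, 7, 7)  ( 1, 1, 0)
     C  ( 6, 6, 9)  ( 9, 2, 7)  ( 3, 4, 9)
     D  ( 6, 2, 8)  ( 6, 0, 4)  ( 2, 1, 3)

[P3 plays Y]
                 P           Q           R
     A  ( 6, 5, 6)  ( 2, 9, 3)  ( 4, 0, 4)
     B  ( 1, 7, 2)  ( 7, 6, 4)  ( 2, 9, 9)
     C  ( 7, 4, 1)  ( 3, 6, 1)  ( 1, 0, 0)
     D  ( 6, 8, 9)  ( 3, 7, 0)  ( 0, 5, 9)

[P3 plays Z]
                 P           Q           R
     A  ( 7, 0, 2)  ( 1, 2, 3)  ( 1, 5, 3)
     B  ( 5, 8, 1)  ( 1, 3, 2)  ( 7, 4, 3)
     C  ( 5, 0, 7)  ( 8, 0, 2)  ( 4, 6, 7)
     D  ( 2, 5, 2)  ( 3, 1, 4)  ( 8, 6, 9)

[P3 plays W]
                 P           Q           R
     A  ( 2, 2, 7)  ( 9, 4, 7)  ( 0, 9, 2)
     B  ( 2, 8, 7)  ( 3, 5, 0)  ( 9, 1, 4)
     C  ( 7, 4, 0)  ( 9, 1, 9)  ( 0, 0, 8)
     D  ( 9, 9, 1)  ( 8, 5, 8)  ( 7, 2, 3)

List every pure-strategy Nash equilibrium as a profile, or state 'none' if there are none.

Nash profiles: (D,R,Z)

(A,P,X): not NE [P3→W gives 7>6]
(A,P,Y): not NE [P1→C gives 7>6; P2→Q gives 9>5; P3→W gives 7>6]
(A,P,Z): not NE [P2→R gives 5>0; P3→W gives 7>2]
(A,P,W): not NE [P1→D gives 9>2; P2→R gives 9>2]
(A,Q,X): not NE [P1→C gives 9>1; P2→P gives 8>5; P3→W gives 7>6]
(A,Q,Y): not NE [P1→B gives 7>2; P3→W gives 7>3]
(A,Q,Z): not NE [P1→C gives 8>1; P2→R gives 5>2; P3→W gives 7>3]
(A,Q,W): not NE [P2→R gives 9>4]
(A,R,X): not NE [P2→P gives 8>7]
(A,R,Y): not NE [P2→Q gives 9>0]
(A,R,Z): not NE [P1→D gives 8>1; P3→Y gives 4>3]
(A,R,W): not NE [P1→B gives 9>0; P3→Y gives 4>2]
(B,P,X): not NE [P1→A gives 8>0; P2→Q gives 7>2; P3→W gives 7>5]
(B,P,Y): not NE [P1→C gives 7>1; P2→R gives 9>7; P3→W gives 7>2]
(B,P,Z): not NE [P1→A gives 7>5; P3→W gives 7>1]
(B,P,W): not NE [P1→D gives 9>2]
(B,Q,X): not NE [P1→C gives 9>3]
(B,Q,Y): not NE [P2→R gives 9>6; P3→X gives 7>4]
(B,Q,Z): not NE [P1→C gives 8>1; P2→P gives 8>3; P3→X gives 7>2]
(B,Q,W): not NE [P1→C gives 9>3; P2→P gives 8>5; P3→X gives 7>0]
(B,R,X): not NE [P1→A gives 6>1; P2→Q gives 7>1; P3→Y gives 9>0]
(B,R,Y): not NE [P1→A gives 4>2]
(B,R,Z): not NE [P1→D gives 8>7; P2→P gives 8>4; P3→Y gives 9>3]
(B,R,W): not NE [P2→P gives 8>1; P3→Y gives 9>4]
(C,P,X): not NE [P1→A gives 8>6]
(C,P,Y): not NE [P2→Q gives 6>4; P3→X gives 9>1]
(C,P,Z): not NE [P1→A gives 7>5; P2→R gives 6>0; P3→X gives 9>7]
(C,P,W): not NE [P1→D gives 9>7; P3→X gives 9>0]
(C,Q,X): not NE [P2→P gives 6>2; P3→W gives 9>7]
(C,Q,Y): not NE [P1→B gives 7>3; P3→W gives 9>1]
(C,Q,Z): not NE [P2→R gives 6>0; P3→W gives 9>2]
(C,Q,W): not NE [P2→P gives 4>1]
(C,R,X): not NE [P1→A gives 6>3; P2→P gives 6>4]
(C,R,Y): not NE [P1→A gives 4>1; P2→Q gives 6>0; P3→X gives 9>0]
(C,R,Z): not NE [P1→D gives 8>4; P3→X gives 9>7]
(C,R,W): not NE [P1→B gives 9>0; P2→P gives 4>0; P3→X gives 9>8]
(D,P,X): not NE [P1→A gives 8>6; P3→Y gives 9>8]
(D,P,Y): not NE [P1→C gives 7>6]
(D,P,Z): not NE [P1→A gives 7>2; P2→R gives 6>5; P3→Y gives 9>2]
(D,P,W): not NE [P3→Y gives 9>1]
(D,Q,X): not NE [P1→C gives 9>6; P2→P gives 2>0; P3→W gives 8>4]
(D,Q,Y): not NE [P1→B gives 7>3; P2→P gives 8>7; P3→W gives 8>0]
(D,Q,Z): not NE [P1→C gives 8>3; P2→R gives 6>1; P3→W gives 8>4]
(D,Q,W): not NE [P1→C gives 9>8; P2→P gives 9>5]
(D,R,X): not NE [P1→A gives 6>2; P2→P gives 2>1; P3→Z gives 9>3]
(D,R,Y): not NE [P1→A gives 4>0; P2→P gives 8>5]
(D,R,Z): NE
(D,R,W): not NE [P1→B gives 9>7; P2→P gives 9>2; P3→Z gives 9>3]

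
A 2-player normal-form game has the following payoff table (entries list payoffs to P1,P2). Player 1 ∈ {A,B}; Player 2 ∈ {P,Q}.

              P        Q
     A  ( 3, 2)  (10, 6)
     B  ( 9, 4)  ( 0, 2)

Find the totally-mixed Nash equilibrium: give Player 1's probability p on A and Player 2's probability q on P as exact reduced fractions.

P1 indiff ⇒ q·3+(1-q)·10 = q·9+(1-q)·0 ⇒ q(-6) = (1-q)(-10) ⇒ q = 5/8
P2 indiff ⇒ p·2+(1-p)·4 = p·6+(1-p)·2 ⇒ p(-4) = (1-p)(-2) ⇒ p = 1/3

(p,q) = (1/3, 5/8)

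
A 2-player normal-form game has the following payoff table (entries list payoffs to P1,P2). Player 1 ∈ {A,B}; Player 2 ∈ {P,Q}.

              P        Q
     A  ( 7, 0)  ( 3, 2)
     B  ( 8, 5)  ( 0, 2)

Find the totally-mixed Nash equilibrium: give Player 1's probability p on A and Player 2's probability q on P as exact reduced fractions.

P1 indiff ⇒ q·7+(1-q)·3 = q·8+(1-q)·0 ⇒ q(-1) = (1-q)(-3) ⇒ q = 3/4
P2 indiff ⇒ p·0+(1-p)·5 = p·2+(1-p)·2 ⇒ p(-2) = (1-p)(-3) ⇒ p = 3/5

(p,q) = (3/5, 3/4)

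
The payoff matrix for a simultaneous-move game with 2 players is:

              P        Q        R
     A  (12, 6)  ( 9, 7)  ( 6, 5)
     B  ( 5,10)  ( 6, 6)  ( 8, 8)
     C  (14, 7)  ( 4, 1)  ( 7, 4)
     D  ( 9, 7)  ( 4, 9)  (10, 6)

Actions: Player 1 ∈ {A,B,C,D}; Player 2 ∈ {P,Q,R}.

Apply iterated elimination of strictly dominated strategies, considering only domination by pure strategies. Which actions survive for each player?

Remaining: P1:{A,C} P2:{P,Q}

P2 drop R (P beats it: A:6>5 B:10>8 C:7>4 D:7>6)
P1 drop B (A beats it: P:12>5 Q:9>6)
P1 drop D (A beats it: P:12>9 Q:9>4)
P1→{A,C} P2→{P,Q}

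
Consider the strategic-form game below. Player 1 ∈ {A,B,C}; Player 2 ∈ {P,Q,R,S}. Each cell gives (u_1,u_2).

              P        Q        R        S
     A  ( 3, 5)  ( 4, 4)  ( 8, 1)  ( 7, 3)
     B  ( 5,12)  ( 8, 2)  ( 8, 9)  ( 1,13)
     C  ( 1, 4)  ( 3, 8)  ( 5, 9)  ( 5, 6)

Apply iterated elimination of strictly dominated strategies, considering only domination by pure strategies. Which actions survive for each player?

Remaining: P1:{A,B} P2:{P,S}

P1 drop C (A beats it: P:3>1 Q:4>3 R:8>5 S:7>5)
P2 drop Q (P beats it: A:5>4 B:12>2)
P2 drop R (P beats it: A:5>1 B:12>9)
P1→{A,B} P2→{P,S}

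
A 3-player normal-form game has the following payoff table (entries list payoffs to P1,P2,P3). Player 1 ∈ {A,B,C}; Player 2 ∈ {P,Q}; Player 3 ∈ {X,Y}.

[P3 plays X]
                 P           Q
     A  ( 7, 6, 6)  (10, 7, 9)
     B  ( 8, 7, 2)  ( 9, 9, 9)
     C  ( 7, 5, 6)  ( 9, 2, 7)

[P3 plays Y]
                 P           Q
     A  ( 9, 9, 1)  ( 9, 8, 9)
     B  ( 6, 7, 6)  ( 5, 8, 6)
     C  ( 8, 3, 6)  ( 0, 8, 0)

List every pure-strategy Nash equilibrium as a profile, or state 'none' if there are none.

PSNE = {(A,Q,X)}

(A,P,X): not NE [P1→B gives 8>7; P2→Q gives 7>6]
(A,P,Y): not NE [P3→X gives 6>1]
(A,Q,X): NE
(A,Q,Y): not NE [P2→P gives 9>8]
(B,P,X): not NE [P2→Q gives 9>7; P3→Y gives 6>2]
(B,P,Y): not NE [P1→A gives 9>6; P2→Q gives 8>7]
(B,Q,X): not NE [P1→A gives 10>9]
(B,Q,Y): not NE [P1→A gives 9>5; P3→X gives 9>6]
(C,P,X): not NE [P1→B gives 8>7]
(C,P,Y): not NE [P1→A gives 9>8; P2→Q gives 8>3]
(C,Q,X): not NE [P1→A gives 10>9; P2→P gives 5>2]
(C,Q,Y): not NE [P1→A gives 9>0; P3→X gives 7>0]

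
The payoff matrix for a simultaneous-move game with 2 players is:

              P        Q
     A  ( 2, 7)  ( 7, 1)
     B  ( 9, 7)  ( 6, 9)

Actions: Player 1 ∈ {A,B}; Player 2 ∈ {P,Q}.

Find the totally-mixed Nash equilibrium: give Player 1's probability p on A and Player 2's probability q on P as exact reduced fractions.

P1 indiff ⇒ q·2+(1-q)·7 = q·9+(1-q)·6 ⇒ q(-7) = (1-q)(-1) ⇒ q = 1/8
P2 indiff ⇒ p·7+(1-p)·7 = p·1+(1-p)·9 ⇒ p(6) = (1-p)(2) ⇒ p = 1/4

(p,q) = (1/4, 1/8)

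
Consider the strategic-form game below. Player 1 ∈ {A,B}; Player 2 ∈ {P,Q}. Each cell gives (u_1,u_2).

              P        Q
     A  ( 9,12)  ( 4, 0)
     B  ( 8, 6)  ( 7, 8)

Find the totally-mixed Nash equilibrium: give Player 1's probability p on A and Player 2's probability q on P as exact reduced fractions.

p=1/7, q=3/4

P1 indiff ⇒ q·9+(1-q)·4 = q·8+(1-q)·7 ⇒ q(1) = (1-q)(3) ⇒ q = 3/4
P2 indiff ⇒ p·12+(1-p)·6 = p·0+(1-p)·8 ⇒ p(12) = (1-p)(2) ⇒ p = 1/7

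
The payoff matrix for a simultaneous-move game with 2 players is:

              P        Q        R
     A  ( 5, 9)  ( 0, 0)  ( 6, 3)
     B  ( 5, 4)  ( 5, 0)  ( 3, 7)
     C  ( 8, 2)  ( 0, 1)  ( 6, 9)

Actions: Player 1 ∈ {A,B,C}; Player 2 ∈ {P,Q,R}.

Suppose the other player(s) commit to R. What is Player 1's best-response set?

u_1(A vs R) = 6
u_1(B vs R) = 3
u_1(C vs R) = 6
max payoff 6 at {A,C}

argmax u_1 = {A,C}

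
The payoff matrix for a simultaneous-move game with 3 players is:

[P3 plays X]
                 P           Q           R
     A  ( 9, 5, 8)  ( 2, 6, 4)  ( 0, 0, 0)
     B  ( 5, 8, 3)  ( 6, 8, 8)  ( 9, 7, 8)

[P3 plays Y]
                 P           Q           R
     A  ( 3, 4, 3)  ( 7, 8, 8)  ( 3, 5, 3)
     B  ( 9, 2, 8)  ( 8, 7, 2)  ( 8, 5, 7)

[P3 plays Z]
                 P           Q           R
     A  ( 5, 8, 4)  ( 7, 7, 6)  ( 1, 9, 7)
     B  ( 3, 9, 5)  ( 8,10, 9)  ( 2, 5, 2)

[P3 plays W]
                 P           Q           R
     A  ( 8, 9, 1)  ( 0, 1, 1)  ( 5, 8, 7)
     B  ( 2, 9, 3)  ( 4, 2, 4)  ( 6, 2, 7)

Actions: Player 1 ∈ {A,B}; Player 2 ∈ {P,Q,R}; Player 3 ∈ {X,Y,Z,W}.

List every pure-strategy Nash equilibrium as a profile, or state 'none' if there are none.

Nash profiles: (B,Q,Z)

(A,P,X): not NE [P2→Q gives 6>5]
(A,P,Y): not NE [P1→B gives 9>3; P2→Q gives 8>4; P3→X gives 8>3]
(A,P,Z): not NE [P2→R gives 9>8; P3→X gives 8>4]
(A,P,W): not NE [P3→X gives 8>1]
(A,Q,X): not NE [P1→B gives 6>2; P3→Y gives 8>4]
(A,Q,Y): not NE [P1→B gives 8>7]
(A,Q,Z): not NE [P1→B gives 8>7; P2→R gives 9>7; P3→Y gives 8>6]
(A,Q,W): not NE [P1→B gives 4>0; P2→P gives 9>1; P3→Y gives 8>1]
(A,R,X): not NE [P1→B gives 9>0; P2→Q gives 6>0; P3→W gives 7>0]
(A,R,Y): not NE [P1→B gives 8>3; P2→Q gives 8>5; P3→W gives 7>3]
(A,R,Z): not NE [P1→B gives 2>1]
(A,R,W): not NE [P1→B gives 6>5; P2→P gives 9>8]
(B,P,X): not NE [P1→A gives 9>5; P3→Y gives 8>3]
(B,P,Y): not NE [P2→Q gives 7>2]
(B,P,Z): not NE [P1→A gives 5>3; P2→Q gives 10>9; P3→Y gives 8>5]
(B,P,W): not NE [P1→A gives 8>2; P3→Y gives 8>3]
(B,Q,X): not NE [P3→Z gives 9>8]
(B,Q,Y): not NE [P3→Z gives 9>2]
(B,Q,Z): NE
(B,Q,W): not NE [P2→P gives 9>2; P3→Z gives 9>4]
(B,R,X): not NE [P2→Q gives 8>7]
(B,R,Y): not NE [P2→Q gives 7>5; P3→X gives 8>7]
(B,R,Z): not NE [P2→Q gives 10>5; P3→X gives 8>2]
(B,R,W): not NE [P2→P gives 9>2; P3→X gives 8>7]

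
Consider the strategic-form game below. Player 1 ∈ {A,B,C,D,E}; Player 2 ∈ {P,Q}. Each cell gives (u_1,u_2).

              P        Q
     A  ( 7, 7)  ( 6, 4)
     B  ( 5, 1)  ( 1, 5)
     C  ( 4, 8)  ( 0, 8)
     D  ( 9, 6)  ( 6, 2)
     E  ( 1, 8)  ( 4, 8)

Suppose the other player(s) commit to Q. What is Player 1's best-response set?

BR_1 = {A,D}

u_1(A vs Q) = 6
u_1(B vs Q) = 1
u_1(C vs Q) = 0
u_1(D vs Q) = 6
u_1(E vs Q) = 4
max payoff 6 at {A,D}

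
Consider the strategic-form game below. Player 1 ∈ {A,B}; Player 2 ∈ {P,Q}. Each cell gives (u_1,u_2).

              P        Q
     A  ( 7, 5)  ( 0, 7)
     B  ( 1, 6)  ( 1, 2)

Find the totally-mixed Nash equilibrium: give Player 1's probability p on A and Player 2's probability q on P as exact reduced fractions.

P1 indiff ⇒ q·7+(1-q)·0 = q·1+(1-q)·1 ⇒ q(6) = (1-q)(1) ⇒ q = 1/7
P2 indiff ⇒ p·5+(1-p)·6 = p·7+(1-p)·2 ⇒ p(-2) = (1-p)(-4) ⇒ p = 2/3

(p,q) = (2/3, 1/7)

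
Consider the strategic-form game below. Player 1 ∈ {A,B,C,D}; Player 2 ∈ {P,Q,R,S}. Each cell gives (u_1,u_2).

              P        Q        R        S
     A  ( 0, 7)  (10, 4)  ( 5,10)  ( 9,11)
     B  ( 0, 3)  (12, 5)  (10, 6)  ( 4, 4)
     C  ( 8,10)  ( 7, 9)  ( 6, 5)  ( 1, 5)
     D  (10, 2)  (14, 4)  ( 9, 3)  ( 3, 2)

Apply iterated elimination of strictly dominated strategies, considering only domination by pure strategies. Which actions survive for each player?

P1 drop C (D beats it: P:10>8 Q:14>7 R:9>6 S:3>1)
P2 drop P (R beats it: A:10>7 B:6>3 D:3>2)
P1→{A,B,D} P2→{Q,R,S}

IESDS → P1:{A,B,D} P2:{Q,R,S}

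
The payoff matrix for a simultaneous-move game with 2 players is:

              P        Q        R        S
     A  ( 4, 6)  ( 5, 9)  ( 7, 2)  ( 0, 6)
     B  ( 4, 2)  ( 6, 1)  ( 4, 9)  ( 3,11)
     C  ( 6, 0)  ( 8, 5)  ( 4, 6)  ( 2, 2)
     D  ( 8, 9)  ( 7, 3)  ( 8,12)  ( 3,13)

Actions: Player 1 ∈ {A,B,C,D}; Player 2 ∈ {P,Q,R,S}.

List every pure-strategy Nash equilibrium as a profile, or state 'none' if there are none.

Nash profiles: (B,S), (D,S)

(A,P): not NE [P1→D gives 8>4; P2→Q gives 9>6]
(A,Q): not NE [P1→C gives 8>5]
(A,R): not NE [P1→D gives 8>7; P2→Q gives 9>2]
(A,S): not NE [P1→D gives 3>0; P2→Q gives 9>6]
(B,P): not NE [P1→D gives 8>4; P2→S gives 11>2]
(B,Q): not NE [P1→C gives 8>6; P2→S gives 11>1]
(B,R): not NE [P1→D gives 8>4; P2→S gives 11>9]
(B,S): NE
(C,P): not NE [P1→D gives 8>6; P2→R gives 6>0]
(C,Q): not NE [P2→R gives 6>5]
(C,R): not NE [P1→D gives 8>4]
(C,S): not NE [P1→D gives 3>2; P2→R gives 6>2]
(D,P): not NE [P2→S gives 13>9]
(D,Q): not NE [P1→C gives 8>7; P2→S gives 13>3]
(D,R): not NE [P2→S gives 13>12]
(D,S): NE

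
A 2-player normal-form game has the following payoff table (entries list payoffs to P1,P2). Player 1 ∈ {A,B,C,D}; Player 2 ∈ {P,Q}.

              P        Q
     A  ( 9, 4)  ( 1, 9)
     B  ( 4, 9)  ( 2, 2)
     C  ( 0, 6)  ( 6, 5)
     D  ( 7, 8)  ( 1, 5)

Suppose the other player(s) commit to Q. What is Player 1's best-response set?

BR_1 = {C}

u_1(A vs Q) = 1
u_1(B vs Q) = 2
u_1(C vs Q) = 6
u_1(D vs Q) = 1
max payoff 6 at {C}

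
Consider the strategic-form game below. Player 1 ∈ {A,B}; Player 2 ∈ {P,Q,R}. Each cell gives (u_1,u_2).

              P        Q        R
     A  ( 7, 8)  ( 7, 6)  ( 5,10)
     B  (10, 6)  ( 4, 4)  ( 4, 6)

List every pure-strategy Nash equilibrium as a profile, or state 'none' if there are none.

(A,P): not NE [P1→B gives 10>7; P2→R gives 10>8]
(A,Q): not NE [P2→R gives 10>6]
(A,R): NE
(B,P): NE
(B,Q): not NE [P1→A gives 7>4; P2→R gives 6>4]
(B,R): not NE [P1→A gives 5>4]

PSNE = {(A,R), (B,P)}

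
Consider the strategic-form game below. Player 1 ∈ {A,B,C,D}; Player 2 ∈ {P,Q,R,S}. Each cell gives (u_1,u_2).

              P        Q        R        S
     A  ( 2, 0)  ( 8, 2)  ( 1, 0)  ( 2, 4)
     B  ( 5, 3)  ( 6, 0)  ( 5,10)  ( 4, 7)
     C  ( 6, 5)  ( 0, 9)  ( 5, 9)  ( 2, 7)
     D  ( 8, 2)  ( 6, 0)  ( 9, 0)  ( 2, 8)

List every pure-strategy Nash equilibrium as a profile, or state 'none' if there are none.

(A,P): not NE [P1→D gives 8>2; P2→S gives 4>0]
(A,Q): not NE [P2→S gives 4>2]
(A,R): not NE [P1→D gives 9>1; P2→S gives 4>0]
(A,S): not NE [P1→B gives 4>2]
(B,P): not NE [P1→D gives 8>5; P2→R gives 10>3]
(B,Q): not NE [P1→A gives 8>6; P2→R gives 10>0]
(B,R): not NE [P1→D gives 9>5]
(B,S): not NE [P2→R gives 10>7]
(C,P): not NE [P1→D gives 8>6; P2→R gives 9>5]
(C,Q): not NE [P1→A gives 8>0]
(C,R): not NE [P1→D gives 9>5]
(C,S): not NE [P1→B gives 4>2; P2→R gives 9>7]
(D,P): not NE [P2→S gives 8>2]
(D,Q): not NE [P1→A gives 8>6; P2→S gives 8>0]
(D,R): not NE [P2→S gives 8>0]
(D,S): not NE [P1→B gives 4>2]

PSNE: ∅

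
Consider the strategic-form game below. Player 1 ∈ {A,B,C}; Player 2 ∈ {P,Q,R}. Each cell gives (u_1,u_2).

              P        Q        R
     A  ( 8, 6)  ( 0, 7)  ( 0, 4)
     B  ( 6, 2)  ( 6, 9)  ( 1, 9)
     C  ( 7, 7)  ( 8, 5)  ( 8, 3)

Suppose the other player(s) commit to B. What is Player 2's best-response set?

P2 best: {Q,R}

u_2(P vs B) = 2
u_2(Q vs B) = 9
u_2(R vs B) = 9
max payoff 9 at {Q,R}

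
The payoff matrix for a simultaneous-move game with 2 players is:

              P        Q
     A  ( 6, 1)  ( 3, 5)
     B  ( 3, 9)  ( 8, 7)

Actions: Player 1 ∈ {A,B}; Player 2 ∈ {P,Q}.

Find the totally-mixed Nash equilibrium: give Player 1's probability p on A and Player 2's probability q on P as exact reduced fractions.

P1 indiff ⇒ q·6+(1-q)·3 = q·3+(1-q)·8 ⇒ q(3) = (1-q)(5) ⇒ q = 5/8
P2 indiff ⇒ p·1+(1-p)·9 = p·5+(1-p)·7 ⇒ p(-4) = (1-p)(-2) ⇒ p = 1/3

P1 mixes 1/3 on A; P2 mixes 5/8 on P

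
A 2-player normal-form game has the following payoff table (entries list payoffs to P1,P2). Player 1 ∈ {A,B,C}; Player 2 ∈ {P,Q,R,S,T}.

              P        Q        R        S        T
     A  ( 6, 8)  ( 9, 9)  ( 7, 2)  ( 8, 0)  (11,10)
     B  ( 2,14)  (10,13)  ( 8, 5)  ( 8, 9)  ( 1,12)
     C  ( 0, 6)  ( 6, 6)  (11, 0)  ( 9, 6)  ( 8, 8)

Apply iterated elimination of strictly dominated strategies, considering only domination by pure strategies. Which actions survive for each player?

P2 drop R (P beats it: A:8>2 B:14>5 C:6>0)
P2 drop S (T beats it: A:10>0 B:12>9 C:8>6)
P1 drop C (A beats it: P:6>0 Q:9>6 T:11>8)
P1→{A,B} P2→{P,Q,T}

IESDS → P1:{A,B} P2:{P,Q,T}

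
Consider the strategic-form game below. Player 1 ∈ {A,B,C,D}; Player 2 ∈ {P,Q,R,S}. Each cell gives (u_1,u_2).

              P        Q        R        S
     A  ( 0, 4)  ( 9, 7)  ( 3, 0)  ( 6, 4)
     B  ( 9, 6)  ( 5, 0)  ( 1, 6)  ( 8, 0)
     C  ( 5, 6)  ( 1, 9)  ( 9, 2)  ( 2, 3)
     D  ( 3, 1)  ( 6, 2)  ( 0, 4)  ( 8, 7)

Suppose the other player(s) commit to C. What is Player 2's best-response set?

u_2(P vs C) = 6
u_2(Q vs C) = 9
u_2(R vs C) = 2
u_2(S vs C) = 3
max payoff 9 at {Q}

BR_2 = {Q}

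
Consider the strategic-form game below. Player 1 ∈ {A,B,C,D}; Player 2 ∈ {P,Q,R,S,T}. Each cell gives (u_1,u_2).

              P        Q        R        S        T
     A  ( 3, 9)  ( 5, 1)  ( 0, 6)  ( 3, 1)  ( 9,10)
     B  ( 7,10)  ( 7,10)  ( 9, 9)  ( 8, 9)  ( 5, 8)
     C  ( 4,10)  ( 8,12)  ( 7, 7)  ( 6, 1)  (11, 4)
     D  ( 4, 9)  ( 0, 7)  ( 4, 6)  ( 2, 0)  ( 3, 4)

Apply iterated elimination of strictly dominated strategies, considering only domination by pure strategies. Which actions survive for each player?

P1 drop A (C beats it: P:4>3 Q:8>5 R:7>0 S:6>3 T:11>9)
P1 drop D (B beats it: P:7>4 Q:7>0 R:9>4 S:8>2 T:5>3)
P2 drop R (P beats it: B:10>9 C:10>7)
P2 drop S (P beats it: B:10>9 C:10>1)
P2 drop T (P beats it: B:10>8 C:10>4)
P1→{B,C} P2→{P,Q}

IESDS → P1:{B,C} P2:{P,Q}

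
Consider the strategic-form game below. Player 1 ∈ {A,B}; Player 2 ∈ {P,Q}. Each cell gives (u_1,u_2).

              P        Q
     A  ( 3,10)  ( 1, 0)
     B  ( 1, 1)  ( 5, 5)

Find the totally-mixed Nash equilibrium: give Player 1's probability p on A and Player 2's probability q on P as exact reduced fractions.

P1 indiff ⇒ q·3+(1-q)·1 = q·1+(1-q)·5 ⇒ q(2) = (1-q)(4) ⇒ q = 2/3
P2 indiff ⇒ p·10+(1-p)·1 = p·0+(1-p)·5 ⇒ p(10) = (1-p)(4) ⇒ p = 2/7

P1 mixes 2/7 on A; P2 mixes 2/3 on P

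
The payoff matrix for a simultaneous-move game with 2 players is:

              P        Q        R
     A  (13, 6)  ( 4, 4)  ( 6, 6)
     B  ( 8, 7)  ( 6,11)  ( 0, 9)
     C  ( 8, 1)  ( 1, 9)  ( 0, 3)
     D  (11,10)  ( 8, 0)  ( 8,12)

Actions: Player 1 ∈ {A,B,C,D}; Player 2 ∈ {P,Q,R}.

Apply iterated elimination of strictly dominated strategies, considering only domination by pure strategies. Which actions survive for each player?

Survivors P1:{A,D} P2:{P,R}

P1 drop B (D beats it: P:11>8 Q:8>6 R:8>0)
P1 drop C (A beats it: P:13>8 Q:4>1 R:6>0)
P2 drop Q (P beats it: A:6>4 D:10>0)
P1→{A,D} P2→{P,R}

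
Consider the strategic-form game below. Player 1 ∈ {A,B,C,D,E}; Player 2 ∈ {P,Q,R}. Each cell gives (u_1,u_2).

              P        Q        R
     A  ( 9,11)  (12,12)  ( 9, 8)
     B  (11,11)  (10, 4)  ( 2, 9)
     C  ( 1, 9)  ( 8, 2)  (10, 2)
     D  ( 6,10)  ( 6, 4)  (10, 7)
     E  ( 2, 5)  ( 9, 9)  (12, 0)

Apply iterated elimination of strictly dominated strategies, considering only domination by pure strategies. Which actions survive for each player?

P1 drop C (E beats it: P:2>1 Q:9>8 R:12>10)
P2 drop R (P beats it: A:11>8 B:11>9 D:10>7 E:5>0)
P1 drop D (A beats it: P:9>6 Q:12>6)
P1 drop E (A beats it: P:9>2 Q:12>9)
P1→{A,B} P2→{P,Q}

Remaining: P1:{A,B} P2:{P,Q}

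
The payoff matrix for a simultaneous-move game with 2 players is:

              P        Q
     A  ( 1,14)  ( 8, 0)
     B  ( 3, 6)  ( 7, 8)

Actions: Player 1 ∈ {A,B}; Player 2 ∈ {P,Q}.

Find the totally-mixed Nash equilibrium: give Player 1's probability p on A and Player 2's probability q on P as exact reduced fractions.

P1 indiff ⇒ q·1+(1-q)·8 = q·3+(1-q)·7 ⇒ q(-2) = (1-q)(-1) ⇒ q = 1/3
P2 indiff ⇒ p·14+(1-p)·6 = p·0+(1-p)·8 ⇒ p(14) = (1-p)(2) ⇒ p = 1/8

P1 mixes 1/8 on A; P2 mixes 1/3 on P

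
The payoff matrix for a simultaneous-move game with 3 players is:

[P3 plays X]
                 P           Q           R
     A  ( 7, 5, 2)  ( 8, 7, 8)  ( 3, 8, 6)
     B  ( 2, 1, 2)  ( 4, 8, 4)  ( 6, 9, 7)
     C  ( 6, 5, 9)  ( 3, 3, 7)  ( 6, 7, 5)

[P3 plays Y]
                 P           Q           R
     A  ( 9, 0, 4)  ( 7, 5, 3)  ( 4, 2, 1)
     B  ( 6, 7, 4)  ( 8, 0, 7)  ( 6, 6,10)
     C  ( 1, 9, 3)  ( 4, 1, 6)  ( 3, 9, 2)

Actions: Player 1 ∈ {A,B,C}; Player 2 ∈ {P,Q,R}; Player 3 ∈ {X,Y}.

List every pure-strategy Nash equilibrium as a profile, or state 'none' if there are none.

(A,P,X): not NE [P2→R gives 8>5; P3→Y gives 4>2]
(A,P,Y): not NE [P2→Q gives 5>0]
(A,Q,X): not NE [P2→R gives 8>7]
(A,Q,Y): not NE [P1→B gives 8>7; P3→X gives 8>3]
(A,R,X): not NE [P1→C gives 6>3]
(A,R,Y): not NE [P1→B gives 6>4; P2→Q gives 5>2; P3→X gives 6>1]
(B,P,X): not NE [P1→A gives 7>2; P2→R gives 9>1; P3→Y gives 4>2]
(B,P,Y): not NE [P1→A gives 9>6]
(B,Q,X): not NE [P1→A gives 8>4; P2→R gives 9>8; P3→Y gives 7>4]
(B,Q,Y): not NE [P2→P gives 7>0]
(B,R,X): not NE [P3→Y gives 10>7]
(B,R,Y): not NE [P2→P gives 7>6]
(C,P,X): not NE [P1→A gives 7>6; P2→R gives 7>5]
(C,P,Y): not NE [P1→A gives 9>1; P3→X gives 9>3]
(C,Q,X): not NE [P1→A gives 8>3; P2→R gives 7>3]
(C,Q,Y): not NE [P1→B gives 8>4; P2→R gives 9>1; P3→X gives 7>6]
(C,R,X): NE
(C,R,Y): not NE [P1→B gives 6>3; P3→X gives 5>2]

PSNE = {(C,R,X)}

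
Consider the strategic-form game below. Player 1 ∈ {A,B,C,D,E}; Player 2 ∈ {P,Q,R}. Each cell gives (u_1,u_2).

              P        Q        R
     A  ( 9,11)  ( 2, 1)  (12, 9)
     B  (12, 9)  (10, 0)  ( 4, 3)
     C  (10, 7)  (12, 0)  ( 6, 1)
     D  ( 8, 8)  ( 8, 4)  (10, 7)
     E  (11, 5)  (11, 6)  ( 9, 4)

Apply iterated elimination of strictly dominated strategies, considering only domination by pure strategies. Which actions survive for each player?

P2 drop R (P beats it: A:11>9 B:9>3 C:7>1 D:8>7 E:5>4)
P1 drop A (B beats it: P:12>9 Q:10>2)
P1 drop D (B beats it: P:12>8 Q:10>8)
P1→{B,C,E} P2→{P,Q}

Remaining: P1:{B,C,E} P2:{P,Q}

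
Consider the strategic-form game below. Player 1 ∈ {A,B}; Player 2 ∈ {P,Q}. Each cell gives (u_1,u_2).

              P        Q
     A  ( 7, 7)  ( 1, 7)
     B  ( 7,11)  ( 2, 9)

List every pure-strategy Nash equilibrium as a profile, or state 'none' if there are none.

(A,P): NE
(A,Q): not NE [P1→B gives 2>1]
(B,P): NE
(B,Q): not NE [P2→P gives 11>9]

NE set: (A,P), (B,P)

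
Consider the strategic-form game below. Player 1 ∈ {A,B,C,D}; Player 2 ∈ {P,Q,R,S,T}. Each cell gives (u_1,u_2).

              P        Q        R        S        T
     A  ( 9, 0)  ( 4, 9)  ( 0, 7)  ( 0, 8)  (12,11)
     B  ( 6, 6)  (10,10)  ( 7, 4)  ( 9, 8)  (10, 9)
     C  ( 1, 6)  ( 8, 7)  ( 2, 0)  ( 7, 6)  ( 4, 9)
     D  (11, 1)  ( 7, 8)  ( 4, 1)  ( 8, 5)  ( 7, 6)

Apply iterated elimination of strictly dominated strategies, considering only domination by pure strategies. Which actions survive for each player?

P1 drop C (B beats it: P:6>1 Q:10>8 R:7>2 S:9>7 T:10>4)
P2 drop P (Q beats it: A:9>0 B:10>6 D:8>1)
P1 drop D (B beats it: Q:10>7 R:7>4 S:9>8 T:10>7)
P2 drop R (Q beats it: A:9>7 B:10>4)
P2 drop S (Q beats it: A:9>8 B:10>8)
P1→{A,B} P2→{Q,T}

Remaining: P1:{A,B} P2:{Q,T}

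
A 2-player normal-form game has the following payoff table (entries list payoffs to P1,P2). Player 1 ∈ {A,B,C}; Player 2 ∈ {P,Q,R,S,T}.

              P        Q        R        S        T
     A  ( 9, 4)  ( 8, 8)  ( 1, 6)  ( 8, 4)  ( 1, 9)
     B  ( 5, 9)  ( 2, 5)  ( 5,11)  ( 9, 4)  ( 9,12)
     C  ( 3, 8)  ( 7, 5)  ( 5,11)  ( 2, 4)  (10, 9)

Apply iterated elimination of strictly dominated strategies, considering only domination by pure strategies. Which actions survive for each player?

Remaining: P1:{B,C} P2:{R,T}

P2 drop P (R beats it: A:6>4 B:11>9 C:11>8)
P2 drop Q (T beats it: A:9>8 B:12>5 C:9>5)
P1 drop A (B beats it: R:5>1 S:9>8 T:9>1)
P2 drop S (R beats it: B:11>4 C:11>4)
P1→{B,C} P2→{R,T}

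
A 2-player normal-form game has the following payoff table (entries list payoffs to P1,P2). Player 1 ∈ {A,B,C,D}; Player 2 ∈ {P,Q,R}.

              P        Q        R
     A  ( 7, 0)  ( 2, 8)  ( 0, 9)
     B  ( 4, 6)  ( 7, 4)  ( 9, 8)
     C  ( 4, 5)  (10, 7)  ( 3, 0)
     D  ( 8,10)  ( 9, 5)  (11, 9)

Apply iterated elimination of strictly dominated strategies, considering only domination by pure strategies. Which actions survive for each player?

IESDS → P1:{C,D} P2:{P,Q}

P1 drop A (D beats it: P:8>7 Q:9>2 R:11>0)
P1 drop B (D beats it: P:8>4 Q:9>7 R:11>9)
P2 drop R (P beats it: C:5>0 D:10>9)
P1→{C,D} P2→{P,Q}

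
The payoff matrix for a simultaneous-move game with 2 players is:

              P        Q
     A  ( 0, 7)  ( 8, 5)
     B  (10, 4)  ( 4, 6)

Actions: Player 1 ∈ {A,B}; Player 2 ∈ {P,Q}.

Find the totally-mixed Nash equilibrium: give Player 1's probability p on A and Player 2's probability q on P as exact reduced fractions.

P1 indiff ⇒ q·0+(1-q)·8 = q·10+(1-q)·4 ⇒ q(-10) = (1-q)(-4) ⇒ q = 2/7
P2 indiff ⇒ p·7+(1-p)·4 = p·5+(1-p)·6 ⇒ p(2) = (1-p)(2) ⇒ p = 1/2

p=1/2, q=2/7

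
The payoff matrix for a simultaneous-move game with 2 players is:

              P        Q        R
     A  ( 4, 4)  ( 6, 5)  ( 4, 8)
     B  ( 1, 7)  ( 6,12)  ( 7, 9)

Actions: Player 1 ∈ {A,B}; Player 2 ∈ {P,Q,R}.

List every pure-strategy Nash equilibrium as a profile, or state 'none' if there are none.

NE set: (B,Q)

(A,P): not NE [P2→R gives 8>4]
(A,Q): not NE [P2→R gives 8>5]
(A,R): not NE [P1→B gives 7>4]
(B,P): not NE [P1→A gives 4>1; P2→Q gives 12>7]
(B,Q): NE
(B,R): not NE [P2→Q gives 12>9]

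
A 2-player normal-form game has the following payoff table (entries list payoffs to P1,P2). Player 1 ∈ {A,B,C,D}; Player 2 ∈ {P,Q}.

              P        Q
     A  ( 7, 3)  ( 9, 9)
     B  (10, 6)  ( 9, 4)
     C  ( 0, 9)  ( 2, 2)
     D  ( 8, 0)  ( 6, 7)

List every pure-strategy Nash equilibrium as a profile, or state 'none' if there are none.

Nash profiles: (A,Q), (B,P)

(A,P): not NE [P1→B gives 10>7; P2→Q gives 9>3]
(A,Q): NE
(B,P): NE
(B,Q): not NE [P2→P gives 6>4]
(C,P): not NE [P1→B gives 10>0]
(C,Q): not NE [P1→B gives 9>2; P2→P gives 9>2]
(D,P): not NE [P1→B gives 10>8; P2→Q gives 7>0]
(D,Q): not NE [P1→B gives 9>6]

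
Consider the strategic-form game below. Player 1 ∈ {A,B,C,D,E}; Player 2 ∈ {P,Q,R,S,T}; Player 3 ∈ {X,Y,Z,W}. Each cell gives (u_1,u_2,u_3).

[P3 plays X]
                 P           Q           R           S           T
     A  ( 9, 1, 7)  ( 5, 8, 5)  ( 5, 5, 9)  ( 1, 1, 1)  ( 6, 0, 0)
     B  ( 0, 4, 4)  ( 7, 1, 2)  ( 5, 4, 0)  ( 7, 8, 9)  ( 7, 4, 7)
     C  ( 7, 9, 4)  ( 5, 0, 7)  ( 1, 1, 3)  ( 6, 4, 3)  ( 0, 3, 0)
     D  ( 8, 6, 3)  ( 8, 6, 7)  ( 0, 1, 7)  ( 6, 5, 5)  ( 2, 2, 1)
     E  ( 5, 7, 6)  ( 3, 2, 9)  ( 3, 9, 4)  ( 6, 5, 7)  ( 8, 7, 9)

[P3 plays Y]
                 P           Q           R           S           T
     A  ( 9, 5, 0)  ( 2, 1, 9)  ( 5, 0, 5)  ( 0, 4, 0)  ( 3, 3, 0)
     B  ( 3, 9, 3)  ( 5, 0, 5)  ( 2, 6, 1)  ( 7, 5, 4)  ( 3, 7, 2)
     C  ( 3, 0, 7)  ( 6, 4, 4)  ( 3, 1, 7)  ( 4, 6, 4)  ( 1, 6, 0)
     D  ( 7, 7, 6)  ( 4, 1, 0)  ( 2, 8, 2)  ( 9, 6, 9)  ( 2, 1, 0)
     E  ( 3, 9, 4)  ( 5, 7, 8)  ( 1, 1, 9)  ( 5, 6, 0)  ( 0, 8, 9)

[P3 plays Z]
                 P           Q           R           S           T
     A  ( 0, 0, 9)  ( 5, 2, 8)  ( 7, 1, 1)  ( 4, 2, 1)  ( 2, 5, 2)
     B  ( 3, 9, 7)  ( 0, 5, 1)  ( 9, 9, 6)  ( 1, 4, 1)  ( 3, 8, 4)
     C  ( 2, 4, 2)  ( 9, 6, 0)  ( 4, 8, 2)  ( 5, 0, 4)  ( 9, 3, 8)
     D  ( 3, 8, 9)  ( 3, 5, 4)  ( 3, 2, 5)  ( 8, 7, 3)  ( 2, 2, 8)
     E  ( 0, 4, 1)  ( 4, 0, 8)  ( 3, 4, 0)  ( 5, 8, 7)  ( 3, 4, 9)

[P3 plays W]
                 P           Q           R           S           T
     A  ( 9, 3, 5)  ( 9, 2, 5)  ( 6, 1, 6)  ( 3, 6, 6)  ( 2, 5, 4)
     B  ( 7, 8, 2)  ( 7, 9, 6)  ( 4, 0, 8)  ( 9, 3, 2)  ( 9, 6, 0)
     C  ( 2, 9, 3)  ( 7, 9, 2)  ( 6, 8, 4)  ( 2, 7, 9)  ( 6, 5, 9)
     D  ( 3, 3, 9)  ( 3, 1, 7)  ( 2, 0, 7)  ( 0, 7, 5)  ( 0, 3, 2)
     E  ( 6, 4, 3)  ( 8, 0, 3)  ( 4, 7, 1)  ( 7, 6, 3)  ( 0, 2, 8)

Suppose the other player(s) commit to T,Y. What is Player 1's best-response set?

P1 best: {A,B}

u_1(A vs T,Y) = 3
u_1(B vs T,Y) = 3
u_1(C vs T,Y) = 1
u_1(D vs T,Y) = 2
u_1(E vs T,Y) = 0
max payoff 3 at {A,B}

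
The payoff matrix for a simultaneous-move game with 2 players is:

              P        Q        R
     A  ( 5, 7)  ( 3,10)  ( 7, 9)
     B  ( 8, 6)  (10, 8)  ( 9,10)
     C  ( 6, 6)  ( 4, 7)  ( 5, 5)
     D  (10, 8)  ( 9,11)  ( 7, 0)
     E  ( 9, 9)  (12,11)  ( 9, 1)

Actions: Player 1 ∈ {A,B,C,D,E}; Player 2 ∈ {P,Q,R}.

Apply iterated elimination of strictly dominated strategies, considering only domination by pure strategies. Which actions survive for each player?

P1 drop A (B beats it: P:8>5 Q:10>3 R:9>7)
P1 drop C (B beats it: P:8>6 Q:10>4 R:9>5)
P2 drop P (Q beats it: B:8>6 D:11>8 E:11>9)
P1 drop D (B beats it: Q:10>9 R:9>7)
P1→{B,E} P2→{Q,R}

Remaining: P1:{B,E} P2:{Q,R}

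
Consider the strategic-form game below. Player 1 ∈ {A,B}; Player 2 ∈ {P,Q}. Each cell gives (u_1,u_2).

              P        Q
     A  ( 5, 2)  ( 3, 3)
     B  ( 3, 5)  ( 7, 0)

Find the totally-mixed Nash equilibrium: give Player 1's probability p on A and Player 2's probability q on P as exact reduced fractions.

(p,q) = (5/6, 2/3)

P1 indiff ⇒ q·5+(1-q)·3 = q·3+(1-q)·7 ⇒ q(2) = (1-q)(4) ⇒ q = 2/3
P2 indiff ⇒ p·2+(1-p)·5 = p·3+(1-p)·0 ⇒ p(-1) = (1-p)(-5) ⇒ p = 5/6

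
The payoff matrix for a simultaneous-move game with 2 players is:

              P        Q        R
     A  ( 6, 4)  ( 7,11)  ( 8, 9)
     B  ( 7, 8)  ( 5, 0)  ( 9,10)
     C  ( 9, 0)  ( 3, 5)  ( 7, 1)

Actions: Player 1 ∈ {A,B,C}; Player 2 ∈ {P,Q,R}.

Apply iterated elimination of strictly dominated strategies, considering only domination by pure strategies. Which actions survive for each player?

Remaining: P1:{A,B} P2:{Q,R}

P2 drop P (R beats it: A:9>4 B:10>8 C:1>0)
P1 drop C (A beats it: Q:7>3 R:8>7)
P1→{A,B} P2→{Q,R}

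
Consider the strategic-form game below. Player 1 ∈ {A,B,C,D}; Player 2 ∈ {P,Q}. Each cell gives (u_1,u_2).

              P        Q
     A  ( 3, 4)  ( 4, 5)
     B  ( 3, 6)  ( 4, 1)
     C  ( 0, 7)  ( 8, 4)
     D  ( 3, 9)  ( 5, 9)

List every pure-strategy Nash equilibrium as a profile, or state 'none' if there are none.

(A,P): not NE [P2→Q gives 5>4]
(A,Q): not NE [P1→C gives 8>4]
(B,P): NE
(B,Q): not NE [P1→C gives 8>4; P2→P gives 6>1]
(C,P): not NE [P1→D gives 3>0]
(C,Q): not NE [P2→P gives 7>4]
(D,P): NE
(D,Q): not NE [P1→C gives 8>5]

PSNE = {(B,P), (D,P)}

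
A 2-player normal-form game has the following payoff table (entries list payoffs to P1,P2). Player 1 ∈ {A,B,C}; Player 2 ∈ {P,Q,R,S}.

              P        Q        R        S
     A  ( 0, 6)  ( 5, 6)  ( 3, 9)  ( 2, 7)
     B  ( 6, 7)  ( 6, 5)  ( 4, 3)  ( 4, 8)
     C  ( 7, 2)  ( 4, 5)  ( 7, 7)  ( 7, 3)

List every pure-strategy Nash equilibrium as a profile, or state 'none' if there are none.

(A,P): not NE [P1→C gives 7>0; P2→R gives 9>6]
(A,Q): not NE [P1→B gives 6>5; P2→R gives 9>6]
(A,R): not NE [P1→C gives 7>3]
(A,S): not NE [P1→C gives 7>2; P2→R gives 9>7]
(B,P): not NE [P1→C gives 7>6; P2→S gives 8>7]
(B,Q): not NE [P2→S gives 8>5]
(B,R): not NE [P1→C gives 7>4; P2→S gives 8>3]
(B,S): not NE [P1→C gives 7>4]
(C,P): not NE [P2→R gives 7>2]
(C,Q): not NE [P1→B gives 6>4; P2→R gives 7>5]
(C,R): NE
(C,S): not NE [P2→R gives 7>3]

Nash profiles: (C,R)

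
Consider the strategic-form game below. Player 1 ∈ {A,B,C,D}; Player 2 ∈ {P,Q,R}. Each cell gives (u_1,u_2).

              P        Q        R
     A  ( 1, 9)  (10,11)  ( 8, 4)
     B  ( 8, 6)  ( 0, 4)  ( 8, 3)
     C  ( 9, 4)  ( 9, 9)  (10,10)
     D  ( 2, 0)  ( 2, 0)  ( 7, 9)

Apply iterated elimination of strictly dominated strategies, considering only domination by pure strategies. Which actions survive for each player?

Remaining: P1:{A,C} P2:{Q,R}

P1 drop B (C beats it: P:9>8 Q:9>0 R:10>8)
P1 drop D (C beats it: P:9>2 Q:9>2 R:10>7)
P2 drop P (Q beats it: A:11>9 C:9>4)
P1→{A,C} P2→{Q,R}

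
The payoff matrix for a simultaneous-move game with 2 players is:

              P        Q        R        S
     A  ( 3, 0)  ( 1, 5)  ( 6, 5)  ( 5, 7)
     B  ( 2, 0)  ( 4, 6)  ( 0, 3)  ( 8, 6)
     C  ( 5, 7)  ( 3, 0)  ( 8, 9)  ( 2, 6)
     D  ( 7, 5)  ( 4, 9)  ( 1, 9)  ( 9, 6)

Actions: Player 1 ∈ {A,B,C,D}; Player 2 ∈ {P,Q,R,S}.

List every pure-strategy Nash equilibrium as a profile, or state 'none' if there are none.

(A,P): not NE [P1→D gives 7>3; P2→S gives 7>0]
(A,Q): not NE [P1→D gives 4>1; P2→S gives 7>5]
(A,R): not NE [P1→C gives 8>6; P2→S gives 7>5]
(A,S): not NE [P1→D gives 9>5]
(B,P): not NE [P1→D gives 7>2; P2→S gives 6>0]
(B,Q): NE
(B,R): not NE [P1→C gives 8>0; P2→S gives 6>3]
(B,S): not NE [P1→D gives 9>8]
(C,P): not NE [P1→D gives 7>5; P2→R gives 9>7]
(C,Q): not NE [P1→D gives 4>3; P2→R gives 9>0]
(C,R): NE
(C,S): not NE [P1→D gives 9>2; P2→R gives 9>6]
(D,P): not NE [P2→R gives 9>5]
(D,Q): NE
(D,R): not NE [P1→C gives 8>1]
(D,S): not NE [P2→R gives 9>6]

PSNE = {(B,Q), (C,R), (D,Q)}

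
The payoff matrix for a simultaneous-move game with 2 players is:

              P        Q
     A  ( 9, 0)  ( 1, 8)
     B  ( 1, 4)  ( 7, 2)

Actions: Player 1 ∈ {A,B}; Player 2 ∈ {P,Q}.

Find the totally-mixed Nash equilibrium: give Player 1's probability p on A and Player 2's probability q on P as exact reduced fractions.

P1 indiff ⇒ q·9+(1-q)·1 = q·1+(1-q)·7 ⇒ q(8) = (1-q)(6) ⇒ q = 3/7
P2 indiff ⇒ p·0+(1-p)·4 = p·8+(1-p)·2 ⇒ p(-8) = (1-p)(-2) ⇒ p = 1/5

(p,q) = (1/5, 3/7)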